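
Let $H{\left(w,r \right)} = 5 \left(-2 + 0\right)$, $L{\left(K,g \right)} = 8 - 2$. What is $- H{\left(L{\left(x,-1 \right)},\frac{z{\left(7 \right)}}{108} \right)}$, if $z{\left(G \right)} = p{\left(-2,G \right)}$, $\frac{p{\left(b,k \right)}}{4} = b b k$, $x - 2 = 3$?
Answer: $10$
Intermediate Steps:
$x = 5$ ($x = 2 + 3 = 5$)
$p{\left(b,k \right)} = 4 k b^{2}$ ($p{\left(b,k \right)} = 4 b b k = 4 b^{2} k = 4 k b^{2}$)
$L{\left(K,g \right)} = 6$
$z{\left(G \right)} = 16 G$ ($z{\left(G \right)} = 4 G \left(-2\right)^{2} = 4 G 4 = 16 G$)
$H{\left(w,r \right)} = -10$ ($H{\left(w,r \right)} = 5 \left(-2\right) = -10$)
$- H{\left(L{\left(x,-1 \right)},\frac{z{\left(7 \right)}}{108} \right)} = \left(-1\right) \left(-10\right) = 10$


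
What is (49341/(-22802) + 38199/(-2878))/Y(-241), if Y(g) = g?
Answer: 253254249/3953855399 ≈ 0.064052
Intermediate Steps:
(49341/(-22802) + 38199/(-2878))/Y(-241) = (49341/(-22802) + 38199/(-2878))/(-241) = (49341*(-1/22802) + 38199*(-1/2878))*(-1/241) = (-49341/22802 - 38199/2878)*(-1/241) = -253254249/16406039*(-1/241) = 253254249/3953855399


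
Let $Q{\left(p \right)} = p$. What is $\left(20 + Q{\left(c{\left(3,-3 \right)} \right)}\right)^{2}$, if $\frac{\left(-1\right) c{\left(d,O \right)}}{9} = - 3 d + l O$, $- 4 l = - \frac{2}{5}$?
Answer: $\frac{1075369}{100} \approx 10754.0$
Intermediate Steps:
$l = \frac{1}{10}$ ($l = - \frac{\left(-2\right) \frac{1}{5}}{4} = \left(- \frac{1}{4}\right) \left(- \frac{2}{5}\right) = \frac{1}{10} \approx 0.1$)
$c{\left(d,O \right)} = 27 d - \frac{9 O}{10}$ ($c{\left(d,O \right)} = - 9 \left(- 3 d + \frac{O}{10}\right) = 27 d - \frac{9 O}{10}$)
$\left(20 + Q{\left(c{\left(3,-3 \right)} \right)}\right)^{2} = \left(20 + \left(27 \cdot 3 - - \frac{27}{10}\right)\right)^{2} = \left(20 + \left(81 + \frac{27}{10}\right)\right)^{2} = \left(20 + \frac{837}{10}\right)^{2} = \left(\frac{1037}{10}\right)^{2} = \frac{1075369}{100}$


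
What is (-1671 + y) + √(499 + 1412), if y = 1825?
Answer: 154 + 7*√39 ≈ 197.72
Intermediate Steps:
(-1671 + y) + √(499 + 1412) = (-1671 + 1825) + √(499 + 1412) = 154 + √1911 = 154 + 7*√39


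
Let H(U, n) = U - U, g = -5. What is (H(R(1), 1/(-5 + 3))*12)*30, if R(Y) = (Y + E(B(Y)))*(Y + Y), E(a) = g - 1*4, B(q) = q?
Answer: 0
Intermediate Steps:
E(a) = -9 (E(a) = -5 - 1*4 = -5 - 4 = -9)
R(Y) = 2*Y*(-9 + Y) (R(Y) = (Y - 9)*(Y + Y) = (-9 + Y)*(2*Y) = 2*Y*(-9 + Y))
H(U, n) = 0
(H(R(1), 1/(-5 + 3))*12)*30 = (0*12)*30 = 0*30 = 0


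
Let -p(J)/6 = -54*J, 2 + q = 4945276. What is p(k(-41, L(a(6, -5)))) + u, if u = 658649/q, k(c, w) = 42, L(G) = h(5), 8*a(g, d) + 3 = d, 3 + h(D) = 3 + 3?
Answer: 67295947241/4945274 ≈ 13608.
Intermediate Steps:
h(D) = 3 (h(D) = -3 + (3 + 3) = -3 + 6 = 3)
a(g, d) = -3/8 + d/8
L(G) = 3
q = 4945274 (q = -2 + 4945276 = 4945274)
p(J) = 324*J (p(J) = -(-324)*J = 324*J)
u = 658649/4945274 ≈ 0.13319
p(k(-41, L(a(6, -5)))) + u = 324*42 + 658649/4945274 = 13608 + 658649/4945274 = 67295947241/4945274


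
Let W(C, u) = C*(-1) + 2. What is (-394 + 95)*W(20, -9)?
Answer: 5382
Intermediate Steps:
W(C, u) = 2 - C (W(C, u) = -C + 2 = 2 - C)
(-394 + 95)*W(20, -9) = (-394 + 95)*(2 - 1*20) = -299*(2 - 20) = -299*(-18) = 5382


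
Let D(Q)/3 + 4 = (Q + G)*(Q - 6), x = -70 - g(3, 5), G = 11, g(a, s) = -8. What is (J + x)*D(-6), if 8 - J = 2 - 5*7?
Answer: 4032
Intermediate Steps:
J = 41 (J = 8 - (2 - 5*7) = 8 - (2 - 35) = 8 - 1*(-33) = 8 + 33 = 41)
x = -62 (x = -70 - 1*(-8) = -70 + 8 = -62)
D(Q) = -12 + 3*(-6 + Q)*(11 + Q) (D(Q) = -12 + 3*((Q + 11)*(Q - 6)) = -12 + 3*((11 + Q)*(-6 + Q)) = -12 + 3*((-6 + Q)*(11 + Q)) = -12 + 3*(-6 + Q)*(11 + Q))
(J + x)*D(-6) = (41 - 62)*(-210 + 3*(-6)² + 15*(-6)) = -21*(-210 + 3*36 - 90) = -21*(-210 + 108 - 90) = -21*(-192) = 4032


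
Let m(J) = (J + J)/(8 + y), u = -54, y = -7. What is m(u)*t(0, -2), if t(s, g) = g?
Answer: 216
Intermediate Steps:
m(J) = 2*J (m(J) = (J + J)/(8 - 7) = (2*J)/1 = (2*J)*1 = 2*J)
m(u)*t(0, -2) = (2*(-54))*(-2) = -108*(-2) = 216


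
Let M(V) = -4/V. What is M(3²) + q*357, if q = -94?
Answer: -302026/9 ≈ -33558.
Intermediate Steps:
M(3²) + q*357 = -4/(3²) - 94*357 = -4/9 - 33558 = -302026/9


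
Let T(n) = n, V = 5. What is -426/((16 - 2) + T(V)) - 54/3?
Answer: -768/19 ≈ -40.421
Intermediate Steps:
-426/((16 - 2) + T(V)) - 54/3 = -426/((16 - 2) + 5) - 54/3 = -426/(14 + 5) - 54*1/3 = -426/19 - 18 = -768/19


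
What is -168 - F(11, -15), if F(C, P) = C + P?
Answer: -164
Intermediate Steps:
-168 - F(11, -15) = -168 - (11 - 15) = -168 - 1*(-4) = -168 + 4 = -164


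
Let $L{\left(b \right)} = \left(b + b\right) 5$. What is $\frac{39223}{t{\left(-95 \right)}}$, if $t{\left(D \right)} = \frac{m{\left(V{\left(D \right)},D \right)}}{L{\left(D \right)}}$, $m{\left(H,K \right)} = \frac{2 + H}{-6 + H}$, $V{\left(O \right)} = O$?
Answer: $- \frac{3763446850}{93} \approx -4.0467 \cdot 10^{7}$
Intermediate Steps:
$m{\left(H,K \right)} = \frac{2 + H}{-6 + H}$
$L{\left(b \right)} = 10 b$ ($L{\left(b \right)} = 2 b 5 = 10 b$)
$t{\left(D \right)} = \frac{2 + D}{10 D \left(-6 + D\right)}$ ($t{\left(D \right)} = \frac{\frac{1}{-6 + D} \left(2 + D\right)}{10 D} = \frac{2 + D}{-6 + D} \frac{1}{10 D} = \frac{2 + D}{10 D \left(-6 + D\right)}$)
$\frac{39223}{t{\left(-95 \right)}} = \frac{39223}{\frac{1}{10} \frac{1}{-95} \frac{1}{-6 - 95} \left(2 - 95\right)} = \frac{39223}{\frac{1}{10} \left(- \frac{1}{95}\right) \frac{1}{-101} \left(-93\right)} = \frac{39223}{\frac{1}{10} \left(- \frac{1}{95}\right) \left(- \frac{1}{101}\right) \left(-93\right)} = \frac{39223}{- \frac{93}{95950}} = 39223 \left(- \frac{95950}{93}\right) = - \frac{3763446850}{93}$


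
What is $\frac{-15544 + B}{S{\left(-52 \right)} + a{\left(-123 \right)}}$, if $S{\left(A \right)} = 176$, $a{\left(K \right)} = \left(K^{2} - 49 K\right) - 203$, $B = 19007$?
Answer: $\frac{3463}{21129} \approx 0.1639$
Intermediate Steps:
$a{\left(K \right)} = -203 + K^{2} - 49 K$
$\frac{-15544 + B}{S{\left(-52 \right)} + a{\left(-123 \right)}} = \frac{-15544 + 19007}{176 - \left(-5824 - 15129\right)} = \frac{3463}{176 + \left(-203 + 15129 + 6027\right)} = \frac{3463}{176 + 20953} = \frac{3463}{21129}$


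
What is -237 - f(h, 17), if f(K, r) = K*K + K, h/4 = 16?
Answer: -4397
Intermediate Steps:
h = 64 (h = 4*16 = 64)
f(K, r) = K + K² (f(K, r) = K² + K = K + K²)
-237 - f(h, 17) = -237 - 64*(1 + 64) = -237 - 64*65 = -237 - 1*4160 = -237 - 4160 = -4397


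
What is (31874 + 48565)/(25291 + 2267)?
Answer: 26813/9186 ≈ 2.9189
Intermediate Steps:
(31874 + 48565)/(25291 + 2267) = 80439/27558 = 80439*(1/27558) = 26813/9186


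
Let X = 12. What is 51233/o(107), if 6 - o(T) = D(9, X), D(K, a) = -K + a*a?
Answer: -51233/129 ≈ -397.16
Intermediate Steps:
D(K, a) = a² - K (D(K, a) = -K + a² = a² - K)
o(T) = -129 (o(T) = 6 - (12² - 1*9) = 6 - (144 - 9) = 6 - 1*135 = 6 - 135 = -129)
51233/o(107) = 51233/(-129) = 51233*(-1/129) = -51233/129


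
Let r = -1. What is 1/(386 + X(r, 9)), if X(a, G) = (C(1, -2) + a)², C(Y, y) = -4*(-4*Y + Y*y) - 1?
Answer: 1/870 ≈ 0.0011494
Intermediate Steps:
C(Y, y) = -1 + 16*Y - 4*Y*y (C(Y, y) = (16*Y - 4*Y*y) - 1 = -1 + 16*Y - 4*Y*y)
X(a, G) = (23 + a)² (X(a, G) = ((-1 + 16*1 - 4*1*(-2)) + a)² = ((-1 + 16 + 8) + a)² = (23 + a)²)
1/(386 + X(r, 9)) = 1/(386 + (23 - 1)²) = 1/(386 + 22²) = 1/(386 + 484) = 1/870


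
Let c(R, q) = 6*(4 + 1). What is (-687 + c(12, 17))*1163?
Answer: -764091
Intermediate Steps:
c(R, q) = 30 (c(R, q) = 6*5 = 30)
(-687 + c(12, 17))*1163 = (-687 + 30)*1163 = -657*1163 = -764091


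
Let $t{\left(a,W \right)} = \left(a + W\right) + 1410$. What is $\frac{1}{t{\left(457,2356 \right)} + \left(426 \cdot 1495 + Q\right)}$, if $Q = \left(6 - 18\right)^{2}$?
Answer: $\frac{1}{641237} \approx 1.5595 \cdot 10^{-6}$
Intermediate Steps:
$t{\left(a,W \right)} = 1410 + W + a$ ($t{\left(a,W \right)} = \left(W + a\right) + 1410 = 1410 + W + a$)
$Q = 144$ ($Q = \left(-12\right)^{2} = 144$)
$\frac{1}{t{\left(457,2356 \right)} + \left(426 \cdot 1495 + Q\right)} = \frac{1}{\left(1410 + 2356 + 457\right) + \left(426 \cdot 1495 + 144\right)} = \frac{1}{4223 + \left(636870 + 144\right)} = \frac{1}{4223 + 637014} = \frac{1}{641237}$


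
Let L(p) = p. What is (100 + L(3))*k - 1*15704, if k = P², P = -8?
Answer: -9112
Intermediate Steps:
k = 64 (k = (-8)² = 64)
(100 + L(3))*k - 1*15704 = (100 + 3)*64 - 1*15704 = 103*64 - 15704 = 6592 - 15704 = -9112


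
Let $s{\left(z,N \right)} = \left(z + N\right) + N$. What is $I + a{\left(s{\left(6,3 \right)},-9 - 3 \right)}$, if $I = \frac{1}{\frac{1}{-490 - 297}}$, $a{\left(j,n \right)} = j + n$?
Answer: $-787$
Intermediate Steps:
$s{\left(z,N \right)} = z + 2 N$ ($s{\left(z,N \right)} = \left(N + z\right) + N = z + 2 N$)
$I = -787$ ($I = \frac{1}{\frac{1}{-787}} = \frac{1}{- \frac{1}{787}} = -787$)
$I + a{\left(s{\left(6,3 \right)},-9 - 3 \right)} = -787 + \left(\left(6 + 2 \cdot 3\right) - 12\right) = -787 + \left(\left(6 + 6\right) - 12\right) = -787 + \left(12 - 12\right) = -787 + 0 = -787$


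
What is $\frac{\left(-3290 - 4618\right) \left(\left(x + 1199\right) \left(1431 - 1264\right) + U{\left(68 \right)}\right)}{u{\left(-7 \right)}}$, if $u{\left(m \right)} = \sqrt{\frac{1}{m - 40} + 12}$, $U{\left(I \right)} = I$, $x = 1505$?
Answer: $- \frac{3571537488 \sqrt{26461}}{563} \approx -1.0319 \cdot 10^{9}$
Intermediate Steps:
$u{\left(m \right)} = \sqrt{12 + \frac{1}{-40 + m}}$ ($u{\left(m \right)} = \sqrt{\frac{1}{-40 + m} + 12} = \sqrt{12 + \frac{1}{-40 + m}}$)
$\frac{\left(-3290 - 4618\right) \left(\left(x + 1199\right) \left(1431 - 1264\right) + U{\left(68 \right)}\right)}{u{\left(-7 \right)}} = \frac{\left(-3290 - 4618\right) \left(\left(1505 + 1199\right) \left(1431 - 1264\right) + 68\right)}{\sqrt{\frac{-479 + 12 \left(-7\right)}{-40 - 7}}} = \frac{\left(-7908\right) \left(2704 \cdot 167 + 68\right)}{\sqrt{\frac{-479 - 84}{-47}}} = \frac{\left(-7908\right) \left(451568 + 68\right)}{\sqrt{\left(- \frac{1}{47}\right) \left(-563\right)}} = \frac{\left(-7908\right) 451636}{\sqrt{\frac{563}{47}}} = - \frac{3571537488}{\frac{1}{47} \sqrt{26461}} = - 3571537488 \frac{\sqrt{26461}}{563} = - \frac{3571537488 \sqrt{26461}}{563}$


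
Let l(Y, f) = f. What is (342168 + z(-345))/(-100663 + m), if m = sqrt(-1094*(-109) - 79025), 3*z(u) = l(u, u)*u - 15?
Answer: -19218479297/5066499674 - 572757*sqrt(4469)/5066499674 ≈ -3.8008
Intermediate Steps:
z(u) = -5 + u**2/3 (z(u) = (u*u - 15)/3 = (u**2 - 15)/3 = (-15 + u**2)/3 = -5 + u**2/3)
m = 3*sqrt(4469) (m = sqrt(119246 - 79025) = sqrt(40221) = 3*sqrt(4469) ≈ 200.55)
(342168 + z(-345))/(-100663 + m) = (342168 + (-5 + (1/3)*(-345)**2))/(-100663 + 3*sqrt(4469)) = (342168 + (-5 + (1/3)*119025))/(-100663 + 3*sqrt(4469)) = (342168 + (-5 + 39675))/(-100663 + 3*sqrt(4469)) = (342168 + 39670)/(-100663 + 3*sqrt(4469)) = 381838/(-100663 + 3*sqrt(4469))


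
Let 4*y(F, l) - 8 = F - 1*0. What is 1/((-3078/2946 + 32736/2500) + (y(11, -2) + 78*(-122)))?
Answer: -1227500/11660268499 ≈ -0.00010527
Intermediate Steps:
y(F, l) = 2 + F/4 (y(F, l) = 2 + (F - 1*0)/4 = 2 + (F + 0)/4 = 2 + F/4)
1/((-3078/2946 + 32736/2500) + (y(11, -2) + 78*(-122))) = 1/((-3078/2946 + 32736/2500) + ((2 + (¼)*11) + 78*(-122))) = 1/((-3078*1/2946 + 32736*(1/2500)) + ((2 + 11/4) - 9516)) = 1/((-513/491 + 8184/625) + (19/4 - 9516)) = 1/(3697719/306875 - 38045/4) = 1/(-11660268499/1227500) = -1227500/11660268499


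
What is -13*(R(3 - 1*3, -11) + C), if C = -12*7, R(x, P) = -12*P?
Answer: -624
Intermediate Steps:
C = -84
-13*(R(3 - 1*3, -11) + C) = -13*(-12*(-11) - 84) = -13*(132 - 84) = -13*48 = -624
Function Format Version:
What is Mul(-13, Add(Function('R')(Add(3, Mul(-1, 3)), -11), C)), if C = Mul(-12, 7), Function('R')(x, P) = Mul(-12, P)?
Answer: -624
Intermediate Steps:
C = -84
Mul(-13, Add(Function('R')(Add(3, Mul(-1, 3)), -11), C)) = Mul(-13, Add(Mul(-12, -11), -84)) = Mul(-13, Add(132, -84)) = Mul(-13, 48) = -624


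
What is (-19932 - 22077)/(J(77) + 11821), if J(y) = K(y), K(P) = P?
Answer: -14003/3966 ≈ -3.5308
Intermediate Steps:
J(y) = y
(-19932 - 22077)/(J(77) + 11821) = (-19932 - 22077)/(77 + 11821) = -42009/11898 = -42009*1/11898 = -14003/3966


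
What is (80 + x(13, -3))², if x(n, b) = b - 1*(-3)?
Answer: 6400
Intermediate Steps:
x(n, b) = 3 + b (x(n, b) = b + 3 = 3 + b)
(80 + x(13, -3))² = (80 + (3 - 3))² = (80 + 0)² = 80² = 6400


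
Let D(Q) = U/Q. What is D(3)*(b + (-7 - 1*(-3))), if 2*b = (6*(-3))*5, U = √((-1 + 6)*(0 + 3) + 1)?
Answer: -196/3 ≈ -65.333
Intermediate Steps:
U = 4 (U = √(5*3 + 1) = √(15 + 1) = √16 = 4)
D(Q) = 4/Q
b = -45 (b = ((6*(-3))*5)/2 = (-18*5)/2 = (½)*(-90) = -45)
D(3)*(b + (-7 - 1*(-3))) = (4/3)*(-45 + (-7 - 1*(-3))) = (4*(⅓))*(-45 + (-7 + 3)) = 4*(-45 - 4)/3 = (4/3)*(-49) = -196/3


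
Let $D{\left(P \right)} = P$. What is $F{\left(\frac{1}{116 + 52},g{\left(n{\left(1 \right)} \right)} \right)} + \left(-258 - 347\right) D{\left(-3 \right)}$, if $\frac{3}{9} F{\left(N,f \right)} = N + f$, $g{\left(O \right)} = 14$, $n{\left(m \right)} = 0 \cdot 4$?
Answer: $\frac{103993}{56} \approx 1857.0$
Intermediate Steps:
$n{\left(m \right)} = 0$
$F{\left(N,f \right)} = 3 N + 3 f$ ($F{\left(N,f \right)} = 3 \left(N + f\right) = 3 N + 3 f$)
$F{\left(\frac{1}{116 + 52},g{\left(n{\left(1 \right)} \right)} \right)} + \left(-258 - 347\right) D{\left(-3 \right)} = \left(\frac{3}{116 + 52} + 3 \cdot 14\right) + \left(-258 - 347\right) \left(-3\right) = \left(\frac{3}{168} + 42\right) - -1815 = \left(3 \cdot \frac{1}{168} + 42\right) + 1815 = \left(\frac{1}{56} + 42\right) + 1815 = \frac{2353}{56} + 1815 = \frac{103993}{56}$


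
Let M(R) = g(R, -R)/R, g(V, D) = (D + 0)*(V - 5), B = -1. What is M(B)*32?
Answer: 192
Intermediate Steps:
g(V, D) = D*(-5 + V)
M(R) = 5 - R (M(R) = ((-R)*(-5 + R))/R = (-R*(-5 + R))/R = 5 - R)
M(B)*32 = (5 - 1*(-1))*32 = (5 + 1)*32 = 6*32 = 192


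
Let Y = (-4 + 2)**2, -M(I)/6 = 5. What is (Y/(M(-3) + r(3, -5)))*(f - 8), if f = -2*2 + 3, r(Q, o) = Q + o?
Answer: 9/8 ≈ 1.1250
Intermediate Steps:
M(I) = -30 (M(I) = -6*5 = -30)
f = -1 (f = -4 + 3 = -1)
Y = 4 (Y = (-2)**2 = 4)
(Y/(M(-3) + r(3, -5)))*(f - 8) = (4/(-30 + (3 - 5)))*(-1 - 8) = (4/(-30 - 2))*(-9) = (4/(-32))*(-9) = -1/32*4*(-9) = -1/8*(-9) = 9/8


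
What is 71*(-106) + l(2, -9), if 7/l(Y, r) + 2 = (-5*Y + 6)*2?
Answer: -75267/10 ≈ -7526.7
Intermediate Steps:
l(Y, r) = 7/(10 - 10*Y) (l(Y, r) = 7/(-2 + (-5*Y + 6)*2) = 7/(-2 + (6 - 5*Y)*2) = 7/(-2 + (12 - 10*Y)) = 7/(10 - 10*Y))
71*(-106) + l(2, -9) = 71*(-106) - 7/(-10 + 10*2) = -7526 - 7/(-10 + 20) = -7526 - 7/10 = -75267/10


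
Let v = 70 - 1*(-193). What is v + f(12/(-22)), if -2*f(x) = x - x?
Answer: 263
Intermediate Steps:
v = 263 (v = 70 + 193 = 263)
f(x) = 0 (f(x) = -(x - x)/2 = -1/2*0 = 0)
v + f(12/(-22)) = 263 + 0 = 263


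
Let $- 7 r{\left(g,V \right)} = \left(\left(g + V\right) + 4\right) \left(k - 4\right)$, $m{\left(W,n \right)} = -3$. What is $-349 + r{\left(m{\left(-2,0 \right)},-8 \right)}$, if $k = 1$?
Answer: $-352$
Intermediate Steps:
$r{\left(g,V \right)} = \frac{12}{7} + \frac{3 V}{7} + \frac{3 g}{7}$ ($r{\left(g,V \right)} = - \frac{\left(\left(g + V\right) + 4\right) \left(1 - 4\right)}{7} = - \frac{\left(\left(V + g\right) + 4\right) \left(-3\right)}{7} = - \frac{\left(4 + V + g\right) \left(-3\right)}{7} = - \frac{-12 - 3 V - 3 g}{7} = \frac{12}{7} + \frac{3 V}{7} + \frac{3 g}{7}$)
$-349 + r{\left(m{\left(-2,0 \right)},-8 \right)} = -349 + \left(\frac{12}{7} + \frac{3}{7} \left(-8\right) + \frac{3}{7} \left(-3\right)\right) = -349 - 3 = -352$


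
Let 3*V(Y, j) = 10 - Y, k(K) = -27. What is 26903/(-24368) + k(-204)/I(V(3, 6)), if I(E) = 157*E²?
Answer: -212886203/187463024 ≈ -1.1356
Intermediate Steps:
V(Y, j) = 10/3 - Y/3 (V(Y, j) = (10 - Y)/3 = 10/3 - Y/3)
26903/(-24368) + k(-204)/I(V(3, 6)) = 26903/(-24368) - 27*1/(157*(10/3 - ⅓*3)²) = 26903*(-1/24368) - 27*1/(157*(10/3 - 1)²) = -26903/24368 - 27/(157*(7/3)²) = -26903/24368 - 27/(157*(49/9)) = -26903/24368 - 27/7693/9 = -26903/24368 - 27*9/7693 = -26903/24368 - 243/7693 = -212886203/187463024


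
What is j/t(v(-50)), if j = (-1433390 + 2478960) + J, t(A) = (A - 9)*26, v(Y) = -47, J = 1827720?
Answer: -205235/104 ≈ -1973.4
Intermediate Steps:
t(A) = -234 + 26*A (t(A) = (-9 + A)*26 = -234 + 26*A)
j = 2873290 (j = (-1433390 + 2478960) + 1827720 = 1045570 + 1827720 = 2873290)
j/t(v(-50)) = 2873290/(-234 + 26*(-47)) = 2873290/(-234 - 1222) = 2873290/(-1456) = 2873290*(-1/1456) = -205235/104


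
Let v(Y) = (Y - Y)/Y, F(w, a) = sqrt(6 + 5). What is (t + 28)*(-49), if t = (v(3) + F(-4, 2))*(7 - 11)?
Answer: -1372 + 196*sqrt(11) ≈ -721.94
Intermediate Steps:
F(w, a) = sqrt(11)
v(Y) = 0 (v(Y) = 0/Y = 0)
t = -4*sqrt(11) (t = (0 + sqrt(11))*(7 - 11) = sqrt(11)*(-4) = -4*sqrt(11) ≈ -13.266)
(t + 28)*(-49) = (-4*sqrt(11) + 28)*(-49) = (28 - 4*sqrt(11))*(-49) = -1372 + 196*sqrt(11)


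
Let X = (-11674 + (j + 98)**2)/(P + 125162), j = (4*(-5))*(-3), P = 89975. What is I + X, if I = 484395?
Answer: 104211300405/215137 ≈ 4.8440e+5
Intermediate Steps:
j = 60 (j = -20*(-3) = 60)
X = 13290/215137 (X = (-11674 + (60 + 98)**2)/(89975 + 125162) = (-11674 + 158**2)/215137 = (-11674 + 24964)*(1/215137) = 13290*(1/215137) = 13290/215137 ≈ 0.061775)
I + X = 484395 + 13290/215137 = 104211300405/215137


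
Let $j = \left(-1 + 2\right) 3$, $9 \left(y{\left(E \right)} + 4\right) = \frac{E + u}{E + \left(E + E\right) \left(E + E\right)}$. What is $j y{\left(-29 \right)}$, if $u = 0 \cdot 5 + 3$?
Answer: $- \frac{120086}{10005} \approx -12.003$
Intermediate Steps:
$u = 3$ ($u = 0 + 3 = 3$)
$y{\left(E \right)} = -4 + \frac{3 + E}{9 \left(E + 4 E^{2}\right)}$ ($y{\left(E \right)} = -4 + \frac{\left(E + 3\right) \frac{1}{E + \left(E + E\right) \left(E + E\right)}}{9} = -4 + \frac{\left(3 + E\right) \frac{1}{E + 2 E 2 E}}{9} = -4 + \frac{\left(3 + E\right) \frac{1}{E + 4 E^{2}}}{9} = -4 + \frac{\frac{1}{E + 4 E^{2}} \left(3 + E\right)}{9} = -4 + \frac{3 + E}{9 \left(E + 4 E^{2}\right)}$)
$j = 3$ ($j = 1 \cdot 3 = 3$)
$j y{\left(-29 \right)} = 3 \frac{3 - 144 \left(-29\right)^{2} - -1015}{9 \left(-29\right) \left(1 + 4 \left(-29\right)\right)} = 3 \cdot \frac{1}{9} \left(- \frac{1}{29}\right) \frac{1}{1 - 116} \left(3 - 121104 + 1015\right) = 3 \cdot \frac{1}{9} \left(- \frac{1}{29}\right) \frac{1}{-115} \left(3 - 121104 + 1015\right) = 3 \cdot \frac{1}{9} \left(- \frac{1}{29}\right) \left(- \frac{1}{115}\right) \left(-120086\right) = 3 \left(- \frac{120086}{30015}\right) = - \frac{120086}{10005}$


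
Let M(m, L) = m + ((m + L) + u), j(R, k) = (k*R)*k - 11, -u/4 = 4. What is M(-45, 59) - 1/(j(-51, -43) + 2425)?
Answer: -4318594/91885 ≈ -47.000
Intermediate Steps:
u = -16 (u = -4*4 = -16)
j(R, k) = -11 + R*k² (j(R, k) = (R*k)*k - 11 = R*k² - 11 = -11 + R*k²)
M(m, L) = -16 + L + 2*m (M(m, L) = m + ((m + L) - 16) = m + ((L + m) - 16) = m + (-16 + L + m) = -16 + L + 2*m)
M(-45, 59) - 1/(j(-51, -43) + 2425) = (-16 + 59 + 2*(-45)) - 1/((-11 - 51*(-43)²) + 2425) = (-16 + 59 - 90) - 1/((-11 - 51*1849) + 2425) = -47 - 1/((-11 - 94299) + 2425) = -47 - 1/(-94310 + 2425) = -47 - 1/(-91885) = -47 - 1*(-1/91885) = -47 + 1/91885 = -4318594/91885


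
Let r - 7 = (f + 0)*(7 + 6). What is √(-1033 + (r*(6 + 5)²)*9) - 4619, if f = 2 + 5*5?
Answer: -4619 + √388829 ≈ -3995.4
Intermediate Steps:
f = 27 (f = 2 + 25 = 27)
r = 358 (r = 7 + (27 + 0)*(7 + 6) = 7 + 27*13 = 7 + 351 = 358)
√(-1033 + (r*(6 + 5)²)*9) - 4619 = √(-1033 + (358*(6 + 5)²)*9) - 4619 = √(-1033 + (358*11²)*9) - 4619 = √(-1033 + (358*121)*9) - 4619 = √(-1033 + 43318*9) - 4619 = √(-1033 + 389862) - 4619 = √388829 - 4619 = -4619 + √388829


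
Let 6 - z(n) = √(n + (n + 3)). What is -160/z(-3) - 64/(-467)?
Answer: 32*(-2323*I + 2*√3)/(467*(√3 + 6*I)) ≈ -24.478 - 7.1059*I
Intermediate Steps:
z(n) = 6 - √(3 + 2*n) (z(n) = 6 - √(n + (n + 3)) = 6 - √(n + (3 + n)) = 6 - √(3 + 2*n))
-160/z(-3) - 64/(-467) = -160/(6 - √(3 + 2*(-3))) - 64/(-467) = -160/(6 - √(3 - 6)) - 64*(-1/467) = -160/(6 - √(-3)) + 64/467 = -160/(6 - I*√3) + 64/467 = 64/467 - 160/(6 - I*√3)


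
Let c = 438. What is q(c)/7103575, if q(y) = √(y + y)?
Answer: 2*√219/7103575 ≈ 4.1665e-6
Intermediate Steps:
q(y) = √2*√y (q(y) = √(2*y) = √2*√y)
q(c)/7103575 = (√2*√438)/7103575 = (2*√219)*(1/7103575) = 2*√219/7103575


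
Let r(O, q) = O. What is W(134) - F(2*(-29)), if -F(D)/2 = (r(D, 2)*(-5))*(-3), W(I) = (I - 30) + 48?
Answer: -1588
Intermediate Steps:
W(I) = 18 + I (W(I) = (-30 + I) + 48 = 18 + I)
F(D) = -30*D (F(D) = -2*D*(-5)*(-3) = -2*(-5*D)*(-3) = -30*D)
W(134) - F(2*(-29)) = (18 + 134) - (-30)*2*(-29) = 152 - (-30)*(-58) = 152 - 1*1740 = 152 - 1740 = -1588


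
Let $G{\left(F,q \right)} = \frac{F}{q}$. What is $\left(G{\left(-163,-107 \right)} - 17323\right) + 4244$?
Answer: $- \frac{1399290}{107} \approx -13077.0$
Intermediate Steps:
$\left(G{\left(-163,-107 \right)} - 17323\right) + 4244 = \left(- \frac{163}{-107} - 17323\right) + 4244 = \left(\left(-163\right) \left(- \frac{1}{107}\right) - 17323\right) + 4244 = \left(\frac{163}{107} - 17323\right) + 4244 = - \frac{1853398}{107} + 4244 = - \frac{1399290}{107}$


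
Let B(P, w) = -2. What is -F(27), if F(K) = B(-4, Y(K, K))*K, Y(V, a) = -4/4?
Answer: 54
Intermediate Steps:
Y(V, a) = -1 (Y(V, a) = -4*¼ = -1)
F(K) = -2*K
-F(27) = -(-2*27) = -(-54) = -1*(-54) = 54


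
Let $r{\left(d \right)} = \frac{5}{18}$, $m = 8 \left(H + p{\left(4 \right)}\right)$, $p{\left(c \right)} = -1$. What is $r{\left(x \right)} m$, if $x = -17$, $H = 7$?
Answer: $\frac{40}{3} \approx 13.333$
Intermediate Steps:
$m = 48$ ($m = 8 \left(7 - 1\right) = 8 \cdot 6 = 48$)
$r{\left(d \right)} = \frac{5}{18}$ ($r{\left(d \right)} = 5 \cdot \frac{1}{18} = \frac{5}{18}$)
$r{\left(x \right)} m = \frac{5}{18} \cdot 48 = \frac{40}{3}$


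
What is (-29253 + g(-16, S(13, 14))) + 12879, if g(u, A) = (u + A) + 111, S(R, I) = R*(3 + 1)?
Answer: -16227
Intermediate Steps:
S(R, I) = 4*R (S(R, I) = R*4 = 4*R)
g(u, A) = 111 + A + u (g(u, A) = (A + u) + 111 = 111 + A + u)
(-29253 + g(-16, S(13, 14))) + 12879 = (-29253 + (111 + 4*13 - 16)) + 12879 = (-29253 + (111 + 52 - 16)) + 12879 = (-29253 + 147) + 12879 = -29106 + 12879 = -16227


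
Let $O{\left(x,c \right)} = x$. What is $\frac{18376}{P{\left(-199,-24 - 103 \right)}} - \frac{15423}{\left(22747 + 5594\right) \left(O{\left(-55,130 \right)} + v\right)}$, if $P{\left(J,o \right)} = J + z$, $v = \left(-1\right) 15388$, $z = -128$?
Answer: $- \frac{893624448263}{15902012289} \approx -56.196$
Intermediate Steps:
$v = -15388$
$P{\left(J,o \right)} = -128 + J$ ($P{\left(J,o \right)} = J - 128 = -128 + J$)
$\frac{18376}{P{\left(-199,-24 - 103 \right)}} - \frac{15423}{\left(22747 + 5594\right) \left(O{\left(-55,130 \right)} + v\right)} = \frac{18376}{-128 - 199} - \frac{15423}{\left(22747 + 5594\right) \left(-55 - 15388\right)} = \frac{18376}{-327} - \frac{15423}{28341 \left(-15443\right)} = 18376 \left(- \frac{1}{327}\right) - \frac{15423}{-437670063} = - \frac{18376}{327} - - \frac{5141}{145890021} = - \frac{18376}{327} + \frac{5141}{145890021} = - \frac{893624448263}{15902012289}$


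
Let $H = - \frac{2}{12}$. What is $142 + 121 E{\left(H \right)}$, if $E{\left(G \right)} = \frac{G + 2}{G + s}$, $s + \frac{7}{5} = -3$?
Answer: $\frac{12799}{137} \approx 93.423$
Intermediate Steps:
$s = - \frac{22}{5}$ ($s = - \frac{7}{5} - 3 = - \frac{22}{5} \approx -4.4$)
$H = - \frac{1}{6}$ ($H = \left(-2\right) \frac{1}{12} = - \frac{1}{6} \approx -0.16667$)
$E{\left(G \right)} = \frac{2 + G}{- \frac{22}{5} + G}$ ($E{\left(G \right)} = \frac{G + 2}{G - \frac{22}{5}} = \frac{2 + G}{- \frac{22}{5} + G}$)
$142 + 121 E{\left(H \right)} = 142 + 121 \frac{5 \left(2 - \frac{1}{6}\right)}{-22 + 5 \left(- \frac{1}{6}\right)} = 142 + 121 \cdot 5 \frac{1}{-22 - \frac{5}{6}} \cdot \frac{11}{6} = 142 + 121 \cdot 5 \frac{1}{- \frac{137}{6}} \cdot \frac{11}{6} = 142 + 121 \cdot 5 \left(- \frac{6}{137}\right) \frac{11}{6} = 142 + 121 \left(- \frac{55}{137}\right) = 142 - \frac{6655}{137} = \frac{12799}{137}$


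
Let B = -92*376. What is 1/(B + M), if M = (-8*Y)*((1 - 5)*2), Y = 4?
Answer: -1/34336 ≈ -2.9124e-5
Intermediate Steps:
M = 256 (M = (-8*4)*((1 - 5)*2) = -(-128)*2 = -32*(-8) = 256)
B = -34592
1/(B + M) = 1/(-34592 + 256) = 1/(-34336) = -1/34336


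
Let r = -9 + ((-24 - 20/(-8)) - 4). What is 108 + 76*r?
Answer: -2514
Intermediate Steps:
r = -69/2 (r = -9 + ((-24 - 20*(-⅛)) - 4) = -9 + ((-24 + 5/2) - 4) = -9 + (-43/2 - 4) = -9 - 51/2 = -69/2 ≈ -34.500)
108 + 76*r = 108 + 76*(-69/2) = 108 - 2622 = -2514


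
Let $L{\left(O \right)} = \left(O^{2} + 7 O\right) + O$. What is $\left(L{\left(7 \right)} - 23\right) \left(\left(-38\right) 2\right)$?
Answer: $-6232$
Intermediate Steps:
$L{\left(O \right)} = O^{2} + 8 O$
$\left(L{\left(7 \right)} - 23\right) \left(\left(-38\right) 2\right) = \left(7 \left(8 + 7\right) - 23\right) \left(\left(-38\right) 2\right) = \left(7 \cdot 15 - 23\right) \left(-76\right) = \left(105 - 23\right) \left(-76\right) = 82 \left(-76\right) = -6232$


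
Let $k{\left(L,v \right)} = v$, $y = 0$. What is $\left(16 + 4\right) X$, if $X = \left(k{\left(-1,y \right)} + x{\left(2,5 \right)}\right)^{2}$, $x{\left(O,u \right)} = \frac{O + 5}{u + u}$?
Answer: $\frac{49}{5} \approx 9.8$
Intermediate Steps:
$x{\left(O,u \right)} = \frac{5 + O}{2 u}$
$X = \frac{49}{100}$ ($X = \left(0 + \frac{5 + 2}{2 \cdot 5}\right)^{2} = \left(0 + \frac{1}{2} \cdot \frac{1}{5} \cdot 7\right)^{2} = \left(0 + \frac{7}{10}\right)^{2} = \left(\frac{7}{10}\right)^{2} = \frac{49}{100} \approx 0.49$)
$\left(16 + 4\right) X = \left(16 + 4\right) \frac{49}{100} = 20 \cdot \frac{49}{100} = \frac{49}{5}$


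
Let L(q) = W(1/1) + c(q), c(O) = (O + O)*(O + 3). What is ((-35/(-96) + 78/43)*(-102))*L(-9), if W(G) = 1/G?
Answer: -16664029/688 ≈ -24221.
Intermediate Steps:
c(O) = 2*O*(3 + O) (c(O) = (2*O)*(3 + O) = 2*O*(3 + O))
L(q) = 1 + 2*q*(3 + q) (L(q) = 1/(1/1) + 2*q*(3 + q) = 1/1 + 2*q*(3 + q) = 1 + 2*q*(3 + q))
((-35/(-96) + 78/43)*(-102))*L(-9) = ((-35/(-96) + 78/43)*(-102))*(1 + 2*(-9)*(3 - 9)) = ((-35*(-1/96) + 78*(1/43))*(-102))*(1 + 2*(-9)*(-6)) = ((35/96 + 78/43)*(-102))*(1 + 108) = ((8993/4128)*(-102))*109 = -152881/688*109 = -16664029/688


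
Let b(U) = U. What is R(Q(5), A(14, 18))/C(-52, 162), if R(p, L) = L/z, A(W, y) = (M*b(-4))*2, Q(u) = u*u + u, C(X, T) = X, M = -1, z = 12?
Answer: -1/78 ≈ -0.012821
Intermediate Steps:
Q(u) = u + u² (Q(u) = u² + u = u + u²)
A(W, y) = 8 (A(W, y) = -1*(-4)*2 = 4*2 = 8)
R(p, L) = L/12
R(Q(5), A(14, 18))/C(-52, 162) = ((1/12)*8)/(-52) = (⅔)*(-1/52) = -1/78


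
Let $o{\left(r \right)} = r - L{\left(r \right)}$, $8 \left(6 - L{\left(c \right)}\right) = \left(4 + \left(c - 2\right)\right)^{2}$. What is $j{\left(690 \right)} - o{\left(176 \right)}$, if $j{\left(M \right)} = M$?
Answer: $- \frac{6881}{2} \approx -3440.5$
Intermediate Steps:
$L{\left(c \right)} = 6 - \frac{\left(2 + c\right)^{2}}{8}$ ($L{\left(c \right)} = 6 - \frac{\left(4 + \left(c - 2\right)\right)^{2}}{8} = 6 - \frac{\left(4 + \left(-2 + c\right)\right)^{2}}{8} = 6 - \frac{\left(2 + c\right)^{2}}{8}$)
$o{\left(r \right)} = -6 + r + \frac{\left(2 + r\right)^{2}}{8}$ ($o{\left(r \right)} = r - \left(6 - \frac{\left(2 + r\right)^{2}}{8}\right) = r + \left(-6 + \frac{\left(2 + r\right)^{2}}{8}\right) = -6 + r + \frac{\left(2 + r\right)^{2}}{8}$)
$j{\left(690 \right)} - o{\left(176 \right)} = 690 - \left(- \frac{11}{2} + \frac{176^{2}}{8} + \frac{3}{2} \cdot 176\right) = 690 - \left(- \frac{11}{2} + \frac{1}{8} \cdot 30976 + 264\right) = 690 - \left(- \frac{11}{2} + 3872 + 264\right) = 690 - \frac{8261}{2} = - \frac{6881}{2}$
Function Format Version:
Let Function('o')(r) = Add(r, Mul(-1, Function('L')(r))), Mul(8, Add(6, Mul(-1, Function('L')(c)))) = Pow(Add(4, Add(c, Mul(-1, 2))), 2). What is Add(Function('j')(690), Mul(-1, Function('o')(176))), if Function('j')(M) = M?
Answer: Rational(-6881, 2) ≈ -3440.5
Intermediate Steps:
Function('L')(c) = Add(6, Mul(Rational(-1, 8), Pow(Add(2, c), 2))) (Function('L')(c) = Add(6, Mul(Rational(-1, 8), Pow(Add(4, Add(c, Mul(-1, 2))), 2))) = Add(6, Mul(Rational(-1, 8), Pow(Add(4, Add(c, -2)), 2))) = Add(6, Mul(Rational(-1, 8), Pow(Add(4, Add(-2, c)), 2))) = Add(6, Mul(Rational(-1, 8), Pow(Add(2, c), 2))))
Function('o')(r) = Add(-6, r, Mul(Rational(1, 8), Pow(Add(2, r), 2))) (Function('o')(r) = Add(r, Mul(-1, Add(6, Mul(Rational(-1, 8), Pow(Add(2, r), 2))))) = Add(r, Add(-6, Mul(Rational(1, 8), Pow(Add(2, r), 2)))) = Add(-6, r, Mul(Rational(1, 8), Pow(Add(2, r), 2))))
Add(Function('j')(690), Mul(-1, Function('o')(176))) = Add(690, Mul(-1, Add(Rational(-11, 2), Mul(Rational(1, 8), Pow(176, 2)), Mul(Rational(3, 2), 176)))) = Add(690, Mul(-1, Add(Rational(-11, 2), Mul(Rational(1, 8), 30976), 264))) = Add(690, Mul(-1, Add(Rational(-11, 2), 3872, 264))) = Add(690, Mul(-1, Rational(8261, 2))) = Add(690, Rational(-8261, 2)) = Rational(-6881, 2)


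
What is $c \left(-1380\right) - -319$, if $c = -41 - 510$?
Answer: $760699$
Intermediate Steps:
$c = -551$
$c \left(-1380\right) - -319 = \left(-551\right) \left(-1380\right) - -319 = 760380 + 319 = 760699$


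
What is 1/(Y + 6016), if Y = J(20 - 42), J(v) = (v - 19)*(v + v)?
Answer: 1/7820 ≈ 0.00012788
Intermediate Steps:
J(v) = 2*v*(-19 + v) (J(v) = (-19 + v)*(2*v) = 2*v*(-19 + v))
Y = 1804 (Y = 2*(20 - 42)*(-19 + (20 - 42)) = 2*(-22)*(-19 - 22) = 2*(-22)*(-41) = 1804)
1/(Y + 6016) = 1/(1804 + 6016) = 1/7820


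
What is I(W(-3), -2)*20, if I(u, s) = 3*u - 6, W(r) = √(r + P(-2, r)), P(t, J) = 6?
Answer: -120 + 60*√3 ≈ -16.077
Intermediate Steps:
W(r) = √(6 + r) (W(r) = √(r + 6) = √(6 + r))
I(u, s) = -6 + 3*u
I(W(-3), -2)*20 = (-6 + 3*√(6 - 3))*20 = (-6 + 3*√3)*20 = -120 + 60*√3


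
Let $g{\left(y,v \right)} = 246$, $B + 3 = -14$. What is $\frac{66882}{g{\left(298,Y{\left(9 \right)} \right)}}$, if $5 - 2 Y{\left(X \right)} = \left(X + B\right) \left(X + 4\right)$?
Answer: $\frac{11147}{41} \approx 271.88$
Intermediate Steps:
$B = -17$ ($B = -3 - 14 = -17$)
$Y{\left(X \right)} = \frac{5}{2} - \frac{\left(-17 + X\right) \left(4 + X\right)}{2}$ ($Y{\left(X \right)} = \frac{5}{2} - \frac{\left(X - 17\right) \left(X + 4\right)}{2} = \frac{5}{2} - \frac{\left(-17 + X\right) \left(4 + X\right)}{2}$)
$\frac{66882}{g{\left(298,Y{\left(9 \right)} \right)}} = \frac{66882}{246} = 66882 \cdot \frac{1}{246} = \frac{11147}{41}$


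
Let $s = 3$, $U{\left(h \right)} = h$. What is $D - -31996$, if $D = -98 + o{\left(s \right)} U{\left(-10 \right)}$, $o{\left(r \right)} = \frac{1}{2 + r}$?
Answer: $31896$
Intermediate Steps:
$D = -100$ ($D = -98 + \frac{1}{2 + 3} \left(-10\right) = -98 + \frac{1}{5} \left(-10\right) = -98 - 2 = -100$)
$D - -31996 = -100 - -31996 = -100 + 31996 = 31896$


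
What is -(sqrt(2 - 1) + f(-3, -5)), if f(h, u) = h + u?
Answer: 7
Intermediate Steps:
-(sqrt(2 - 1) + f(-3, -5)) = -(sqrt(2 - 1) + (-3 - 5)) = -(sqrt(1) - 8) = -(1 - 8) = -1*(-7) = 7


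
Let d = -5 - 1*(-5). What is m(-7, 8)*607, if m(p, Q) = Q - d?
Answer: 4856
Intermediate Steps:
d = 0 (d = -5 + 5 = 0)
m(p, Q) = Q (m(p, Q) = Q - 1*0 = Q + 0 = Q)
m(-7, 8)*607 = 8*607 = 4856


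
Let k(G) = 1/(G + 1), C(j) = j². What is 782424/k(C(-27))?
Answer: 571169520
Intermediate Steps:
k(G) = 1/(1 + G)
782424/k(C(-27)) = 782424/(1/(1 + (-27)²)) = 782424/(1/(1 + 729)) = 782424/(1/730) = 782424*730 = 571169520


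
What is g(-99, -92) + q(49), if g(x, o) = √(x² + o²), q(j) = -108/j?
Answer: -108/49 + √18265 ≈ 132.94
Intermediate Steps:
g(x, o) = √(o² + x²)
g(-99, -92) + q(49) = √((-92)² + (-99)²) - 108/49 = √(8464 + 9801) - 108*1/49 = √18265 - 108/49 = -108/49 + √18265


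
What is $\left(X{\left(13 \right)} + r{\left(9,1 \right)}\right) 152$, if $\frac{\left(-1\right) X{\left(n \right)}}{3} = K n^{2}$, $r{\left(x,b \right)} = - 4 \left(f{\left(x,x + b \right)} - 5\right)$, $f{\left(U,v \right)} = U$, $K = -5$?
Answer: $382888$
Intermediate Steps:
$r{\left(x,b \right)} = 20 - 4 x$ ($r{\left(x,b \right)} = - 4 \left(x - 5\right) = - 4 \left(-5 + x\right) = 20 - 4 x$)
$X{\left(n \right)} = 15 n^{2}$ ($X{\left(n \right)} = - 3 \left(- 5 n^{2}\right) = 15 n^{2}$)
$\left(X{\left(13 \right)} + r{\left(9,1 \right)}\right) 152 = \left(15 \cdot 13^{2} + \left(20 - 36\right)\right) 152 = \left(15 \cdot 169 + \left(20 - 36\right)\right) 152 = \left(2535 - 16\right) 152 = 2519 \cdot 152 = 382888$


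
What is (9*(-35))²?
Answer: 99225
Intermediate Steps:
(9*(-35))² = (-315)² = 99225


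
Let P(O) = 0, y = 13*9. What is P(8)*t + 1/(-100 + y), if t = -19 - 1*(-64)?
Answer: 1/17 ≈ 0.058824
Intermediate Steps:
t = 45 (t = -19 + 64 = 45)
y = 117
P(8)*t + 1/(-100 + y) = 0*45 + 1/(-100 + 117) = 0 + 1/17 = 1/17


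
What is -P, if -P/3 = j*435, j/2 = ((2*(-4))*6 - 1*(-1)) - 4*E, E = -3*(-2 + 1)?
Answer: -153990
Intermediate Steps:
E = 3 (E = -3*(-1) = 3)
j = -118 (j = 2*(((2*(-4))*6 - 1*(-1)) - 4*3) = 2*((-8*6 + 1) - 12) = 2*((-48 + 1) - 12) = 2*(-47 - 12) = 2*(-59) = -118)
P = 153990 (P = -(-354)*435 = -3*(-51330) = 153990)
-P = -1*153990 = -153990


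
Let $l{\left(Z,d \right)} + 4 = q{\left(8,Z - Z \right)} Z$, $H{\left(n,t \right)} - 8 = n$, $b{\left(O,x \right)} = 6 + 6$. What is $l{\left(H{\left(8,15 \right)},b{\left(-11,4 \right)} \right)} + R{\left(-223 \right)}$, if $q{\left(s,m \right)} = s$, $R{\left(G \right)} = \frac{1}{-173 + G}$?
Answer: $\frac{49103}{396} \approx 124.0$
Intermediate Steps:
$b{\left(O,x \right)} = 12$
$H{\left(n,t \right)} = 8 + n$
$l{\left(Z,d \right)} = -4 + 8 Z$
$l{\left(H{\left(8,15 \right)},b{\left(-11,4 \right)} \right)} + R{\left(-223 \right)} = \left(-4 + 8 \left(8 + 8\right)\right) + \frac{1}{-173 - 223} = \left(-4 + 8 \cdot 16\right) + \frac{1}{-396} = \left(-4 + 128\right) - \frac{1}{396} = 124 - \frac{1}{396} = \frac{49103}{396}$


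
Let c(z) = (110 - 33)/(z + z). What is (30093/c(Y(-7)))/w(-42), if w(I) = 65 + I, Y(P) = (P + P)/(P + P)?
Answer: 8598/253 ≈ 33.984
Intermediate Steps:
Y(P) = 1 (Y(P) = (2*P)/((2*P)) = (2*P)*(1/(2*P)) = 1)
c(z) = 77/(2*z) (c(z) = 77/((2*z)) = 77*(1/(2*z)) = 77/(2*z))
(30093/c(Y(-7)))/w(-42) = (30093/(((77/2)/1)))/(65 - 42) = (30093/(((77/2)*1)))/23 = (30093/(77/2))*(1/23) = (30093*(2/77))*(1/23) = (8598/11)*(1/23) = 8598/253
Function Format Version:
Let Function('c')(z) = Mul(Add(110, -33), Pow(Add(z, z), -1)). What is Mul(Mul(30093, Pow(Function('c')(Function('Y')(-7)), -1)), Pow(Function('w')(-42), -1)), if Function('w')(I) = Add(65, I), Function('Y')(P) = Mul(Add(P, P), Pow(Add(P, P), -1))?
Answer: Rational(8598, 253) ≈ 33.984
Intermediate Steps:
Function('Y')(P) = 1 (Function('Y')(P) = Mul(Mul(2, P), Pow(Mul(2, P), -1)) = Mul(Mul(2, P), Mul(Rational(1, 2), Pow(P, -1))) = 1)
Function('c')(z) = Mul(Rational(77, 2), Pow(z, -1)) (Function('c')(z) = Mul(77, Pow(Mul(2, z), -1)) = Mul(77, Mul(Rational(1, 2), Pow(z, -1))) = Mul(Rational(77, 2), Pow(z, -1)))
Mul(Mul(30093, Pow(Function('c')(Function('Y')(-7)), -1)), Pow(Function('w')(-42), -1)) = Mul(Mul(30093, Pow(Mul(Rational(77, 2), Pow(1, -1)), -1)), Pow(Add(65, -42), -1)) = Mul(Mul(30093, Pow(Mul(Rational(77, 2), 1), -1)), Pow(23, -1)) = Mul(Mul(30093, Pow(Rational(77, 2), -1)), Rational(1, 23)) = Mul(Mul(30093, Rational(2, 77)), Rational(1, 23)) = Mul(Rational(8598, 11), Rational(1, 23)) = Rational(8598, 253)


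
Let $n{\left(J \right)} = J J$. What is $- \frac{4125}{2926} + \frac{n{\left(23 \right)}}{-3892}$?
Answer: $- \frac{114301}{73948} \approx -1.5457$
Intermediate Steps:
$n{\left(J \right)} = J^{2}$
$- \frac{4125}{2926} + \frac{n{\left(23 \right)}}{-3892} = - \frac{4125}{2926} + \frac{23^{2}}{-3892} = \left(-4125\right) \frac{1}{2926} + 529 \left(- \frac{1}{3892}\right) = - \frac{375}{266} - \frac{529}{3892} = - \frac{114301}{73948}$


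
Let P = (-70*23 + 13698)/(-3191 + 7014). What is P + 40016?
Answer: 152993256/3823 ≈ 40019.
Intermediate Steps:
P = 12088/3823 (P = (-1610 + 13698)/3823 = 12088*(1/3823) = 12088/3823 ≈ 3.1619)
P + 40016 = 12088/3823 + 40016 = 152993256/3823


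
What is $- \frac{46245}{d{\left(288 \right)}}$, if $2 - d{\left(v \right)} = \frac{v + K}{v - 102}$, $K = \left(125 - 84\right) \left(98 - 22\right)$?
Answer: $\frac{4300785}{1516} \approx 2836.9$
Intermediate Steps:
$K = 3116$ ($K = 41 \cdot 76 = 3116$)
$d{\left(v \right)} = 2 - \frac{3116 + v}{-102 + v}$ ($d{\left(v \right)} = 2 - \frac{v + 3116}{v - 102} = 2 - \frac{3116 + v}{-102 + v}$)
$- \frac{46245}{d{\left(288 \right)}} = - \frac{46245}{\frac{1}{-102 + 288} \left(-3320 + 288\right)} = - \frac{46245}{\frac{1}{186} \left(-3032\right)} = - \frac{46245}{- \frac{1516}{93}} = \left(-46245\right) \left(- \frac{93}{1516}\right) = \frac{4300785}{1516}$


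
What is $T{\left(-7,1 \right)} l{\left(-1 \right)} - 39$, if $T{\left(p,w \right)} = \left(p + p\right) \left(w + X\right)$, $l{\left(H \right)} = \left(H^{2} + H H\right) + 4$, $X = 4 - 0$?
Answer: $-459$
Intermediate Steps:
$X = 4$ ($X = 4 + 0 = 4$)
$l{\left(H \right)} = 4 + 2 H^{2}$ ($l{\left(H \right)} = \left(H^{2} + H^{2}\right) + 4 = 2 H^{2} + 4 = 4 + 2 H^{2}$)
$T{\left(p,w \right)} = 2 p \left(4 + w\right)$ ($T{\left(p,w \right)} = \left(p + p\right) \left(w + 4\right) = 2 p \left(4 + w\right)$)
$T{\left(-7,1 \right)} l{\left(-1 \right)} - 39 = 2 \left(-7\right) \left(4 + 1\right) \left(4 + 2 \left(-1\right)^{2}\right) - 39 = 2 \left(-7\right) 5 \left(4 + 2 \cdot 1\right) - 39 = - 70 \left(4 + 2\right) - 39 = \left(-70\right) 6 - 39 = -420 - 39 = -459$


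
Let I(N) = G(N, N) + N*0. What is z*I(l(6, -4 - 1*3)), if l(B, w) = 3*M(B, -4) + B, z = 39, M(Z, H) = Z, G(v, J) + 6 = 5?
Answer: -39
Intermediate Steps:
G(v, J) = -1 (G(v, J) = -6 + 5 = -1)
l(B, w) = 4*B (l(B, w) = 3*B + B = 4*B)
I(N) = -1 (I(N) = -1 + N*0 = -1 + 0 = -1)
z*I(l(6, -4 - 1*3)) = 39*(-1) = -39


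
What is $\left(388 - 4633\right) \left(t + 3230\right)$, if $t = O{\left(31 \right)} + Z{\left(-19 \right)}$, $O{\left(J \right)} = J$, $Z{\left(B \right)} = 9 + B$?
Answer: $-13800495$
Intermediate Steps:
$t = 21$ ($t = 31 + \left(9 - 19\right) = 31 - 10 = 21$)
$\left(388 - 4633\right) \left(t + 3230\right) = \left(388 - 4633\right) \left(21 + 3230\right) = \left(-4245\right) 3251 = -13800495$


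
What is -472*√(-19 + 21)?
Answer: -472*√2 ≈ -667.51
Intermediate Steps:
-472*√(-19 + 21) = -472*√2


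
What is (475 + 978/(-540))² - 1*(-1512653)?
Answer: 14066141869/8100 ≈ 1.7366e+6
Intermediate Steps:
(475 + 978/(-540))² - 1*(-1512653) = (475 + 978*(-1/540))² + 1512653 = (475 - 163/90)² + 1512653 = (42587/90)² + 1512653 = 1813652569/8100 + 1512653 = 14066141869/8100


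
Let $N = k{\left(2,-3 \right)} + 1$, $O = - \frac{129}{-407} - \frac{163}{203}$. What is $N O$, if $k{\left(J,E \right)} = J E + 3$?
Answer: $\frac{80308}{82621} \approx 0.972$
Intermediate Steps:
$k{\left(J,E \right)} = 3 + E J$ ($k{\left(J,E \right)} = E J + 3 = 3 + E J$)
$O = - \frac{40154}{82621}$ ($O = \left(-129\right) \left(- \frac{1}{407}\right) - \frac{163}{203} = \frac{129}{407} - \frac{163}{203} = - \frac{40154}{82621} \approx -0.486$)
$N = -2$ ($N = \left(3 - 6\right) + 1 = -3 + 1 = -2$)
$N O = \left(-2\right) \left(- \frac{40154}{82621}\right) = \frac{80308}{82621}$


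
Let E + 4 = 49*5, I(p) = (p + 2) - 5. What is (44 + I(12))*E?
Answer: 12773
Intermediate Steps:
I(p) = -3 + p (I(p) = (2 + p) - 5 = -3 + p)
E = 241 (E = -4 + 49*5 = -4 + 245 = 241)
(44 + I(12))*E = (44 + (-3 + 12))*241 = (44 + 9)*241 = 53*241 = 12773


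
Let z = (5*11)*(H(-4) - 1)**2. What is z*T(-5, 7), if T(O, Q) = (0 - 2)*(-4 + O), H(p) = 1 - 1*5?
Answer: 24750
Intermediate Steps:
H(p) = -4 (H(p) = 1 - 5 = -4)
T(O, Q) = 8 - 2*O (T(O, Q) = -2*(-4 + O) = 8 - 2*O)
z = 1375 (z = (5*11)*(-4 - 1)**2 = 55*(-5)**2 = 55*25 = 1375)
z*T(-5, 7) = 1375*(8 - 2*(-5)) = 1375*(8 + 10) = 1375*18 = 24750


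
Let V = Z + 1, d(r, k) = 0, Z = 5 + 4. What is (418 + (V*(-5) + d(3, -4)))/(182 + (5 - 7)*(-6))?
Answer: 184/97 ≈ 1.8969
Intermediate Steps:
Z = 9
V = 10 (V = 9 + 1 = 10)
(418 + (V*(-5) + d(3, -4)))/(182 + (5 - 7)*(-6)) = (418 + (10*(-5) + 0))/(182 + (5 - 7)*(-6)) = (418 + (-50 + 0))/(182 - 2*(-6)) = (418 - 50)/(182 + 12) = 368/194 = 368*(1/194) = 184/97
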